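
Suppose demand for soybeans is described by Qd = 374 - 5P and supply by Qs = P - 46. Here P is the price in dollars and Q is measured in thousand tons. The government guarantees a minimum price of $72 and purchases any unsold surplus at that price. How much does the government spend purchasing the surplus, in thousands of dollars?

864

Setting quantity demanded equal to quantity supplied, 374 - 5P = P - 46, gives P* = 70 and Q* = 24.
Since 72 > 70, the floor is binding.
At P = 72: Qd = 374 - 5·72 = 14 and Qs = 72 - 46 = 26.
Surplus = Qs - Qd = 12.
Government expenditure = surplus × support price = 12 × 72 = 864.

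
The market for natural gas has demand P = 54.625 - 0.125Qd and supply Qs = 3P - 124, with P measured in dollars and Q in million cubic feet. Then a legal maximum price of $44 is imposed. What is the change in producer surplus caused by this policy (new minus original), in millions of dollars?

Rearranging demand gives Qd = 437 - 8P. Without the control the market clears where 437 - 8P = 3P - 124, i.e. P* = 51 and Q* = 29.
Since 44 < 51, the ceiling is binding.
At P = 44: Qd = 437 - 8·44 = 85 and Qs = 3·44 - 124 = 8.
Producer surplus without the control is ½ · (51 - 124/3) · 29 = 841/6.
With the ceiling, producers sell 8 units at 44, so PS = ½ · (44 - 124/3) · 8 = 32/3.
Change in producer surplus = 32/3 - 841/6 = -129.5.

-129.5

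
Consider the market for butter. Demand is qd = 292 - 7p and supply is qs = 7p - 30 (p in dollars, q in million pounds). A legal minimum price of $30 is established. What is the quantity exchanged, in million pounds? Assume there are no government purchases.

82

Equilibrium: 292 - 7p = 7p - 30, so 322 = 14p and p* = 23, q* = 131.
Because the floor (30) lies above the market-clearing price, it is binding.
At p = 30: qd = 292 - 7·30 = 82 and qs = 7·30 - 30 = 180.
The quantity actually transacted is the short side, demand: 82.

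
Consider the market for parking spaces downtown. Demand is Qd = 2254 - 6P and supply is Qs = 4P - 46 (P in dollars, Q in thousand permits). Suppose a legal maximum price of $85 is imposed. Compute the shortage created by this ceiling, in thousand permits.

1450

Equilibrium: 2254 - 6P = 4P - 46, so 2300 = 10P and P* = 230, Q* = 874.
Because the ceiling (85) lies below the market-clearing price, it is binding.
At P = 85: Qd = 2254 - 6·85 = 1744 and Qs = 4·85 - 46 = 294.
Shortage = Qd - Qs = 1744 - 294 = 1450.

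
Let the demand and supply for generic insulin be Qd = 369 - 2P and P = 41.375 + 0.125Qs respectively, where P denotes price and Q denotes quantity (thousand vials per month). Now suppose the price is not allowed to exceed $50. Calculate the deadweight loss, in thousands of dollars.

Rearranging supply gives Qs = 8P - 331. Without the control the market clears where 369 - 2P = 8P - 331, i.e. P* = 70 and Q* = 229.
Because the ceiling (50) lies below the market-clearing price, it is binding.
At P = 50: Qd = 369 - 2·50 = 269 and Qs = 8·50 - 331 = 69.
Quantity traded falls to 69. At Q = 69 the demand price is (369 - 69)/2 = 150 and the supply price is (331 + 69)/8 = 50.
Deadweight loss = ½ · (150 - 50) · (229 - 69) = ½ · 100 · 160 = 8000.

8000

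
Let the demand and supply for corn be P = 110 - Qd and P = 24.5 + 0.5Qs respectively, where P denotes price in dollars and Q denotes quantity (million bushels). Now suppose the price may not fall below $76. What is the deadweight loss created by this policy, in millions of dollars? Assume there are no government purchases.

Rearranging demand gives Qd = 110 - P; rearranging supply gives Qs = 2P - 49. In a free market, 110 - P = 2P - 49 gives the equilibrium P* = 53, Q* = 57.
Because the floor (76) lies above the market-clearing price, it is binding.
At P = 76: Qd = 110 - 76 = 34 and Qs = 2·76 - 49 = 103.
Quantity traded falls to 34. At Q = 34 the demand price is 110 - 34 = 76 and the supply price is (49 + 34)/2 = 41.5.
Deadweight loss = ½ · (76 - 41.5) · (57 - 34) = ½ · 34.5 · 23 = 396.75.

396.75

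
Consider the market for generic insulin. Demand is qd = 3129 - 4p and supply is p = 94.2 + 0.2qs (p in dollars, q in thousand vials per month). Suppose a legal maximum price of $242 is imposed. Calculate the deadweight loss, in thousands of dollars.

Rearranging supply gives qs = 5p - 471. Setting quantity demanded equal to quantity supplied, 3129 - 4p = 5p - 471, gives p* = 400 and q* = 1529.
The ceiling of 242 is below the equilibrium price 400, so it binds.
At p = 242: qd = 3129 - 4·242 = 2161 and qs = 5·242 - 471 = 739.
Quantity traded falls to 739. At q = 739 the demand price is (3129 - 739)/4 = 597.5 and the supply price is (471 + 739)/5 = 242.
Deadweight loss = ½ · (597.5 - 242) · (1529 - 739) = ½ · 355.5 · 790 = 140422.5.

140422.5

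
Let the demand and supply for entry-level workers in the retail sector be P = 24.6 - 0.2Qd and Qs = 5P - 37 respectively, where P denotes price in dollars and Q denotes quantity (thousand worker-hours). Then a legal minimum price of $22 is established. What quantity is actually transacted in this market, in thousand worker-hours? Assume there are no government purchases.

13

Rearranging demand gives Qd = 123 - 5P. Without the control the market clears where 123 - 5P = 5P - 37, i.e. P* = 16 and Q* = 43.
Because the floor (22) lies above the market-clearing price, it is binding.
At P = 22: Qd = 123 - 5·22 = 13 and Qs = 5·22 - 37 = 73.
The quantity actually transacted is the short side, demand: 13.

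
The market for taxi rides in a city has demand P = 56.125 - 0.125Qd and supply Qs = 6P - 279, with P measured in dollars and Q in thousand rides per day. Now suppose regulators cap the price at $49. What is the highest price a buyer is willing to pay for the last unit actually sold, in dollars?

54.25

Rearranging demand gives Qd = 449 - 8P. Equilibrium: 449 - 8P = 6P - 279, so 728 = 14P and P* = 52, Q* = 33.
Because the ceiling (49) lies below the market-clearing price, it is binding.
At P = 49: Qd = 449 - 8·49 = 57 and Qs = 6·49 - 279 = 15.
Only 15 units reach the market. On the demand curve, the marginal buyer's willingness to pay at Q = 15 is (449 - 15)/8 = 54.25.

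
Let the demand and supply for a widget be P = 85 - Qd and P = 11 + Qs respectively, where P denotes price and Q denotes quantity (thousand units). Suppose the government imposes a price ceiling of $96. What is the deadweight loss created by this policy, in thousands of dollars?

Rearranging demand gives Qd = 85 - P; rearranging supply gives Qs = P - 11. Without the control the market clears where 85 - P = P - 11, i.e. P* = 48 and Q* = 37.
The ceiling of 96 is above the equilibrium price 48, so it is not binding; the market clears at P* = 48, Q* = 37.
Since the control does not bind, no trades are prevented and deadweight loss is zero.

0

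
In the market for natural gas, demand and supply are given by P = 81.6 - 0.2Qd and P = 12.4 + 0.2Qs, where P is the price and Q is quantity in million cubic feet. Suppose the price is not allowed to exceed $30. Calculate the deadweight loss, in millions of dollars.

1445

Rearranging demand gives Qd = 408 - 5P; rearranging supply gives Qs = 5P - 62. Setting quantity demanded equal to quantity supplied, 408 - 5P = 5P - 62, gives P* = 47 and Q* = 173.
The ceiling of 30 is below the equilibrium price 47, so it binds.
At P = 30: Qd = 408 - 5·30 = 258 and Qs = 5·30 - 62 = 88.
Quantity traded falls to 88. At Q = 88 the demand price is (408 - 88)/5 = 64 and the supply price is (62 + 88)/5 = 30.
Deadweight loss = ½ · (64 - 30) · (173 - 88) = ½ · 34 · 85 = 1445.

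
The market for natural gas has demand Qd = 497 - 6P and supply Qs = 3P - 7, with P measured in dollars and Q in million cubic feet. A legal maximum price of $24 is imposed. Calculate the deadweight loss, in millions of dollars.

2304

Setting quantity demanded equal to quantity supplied, 497 - 6P = 3P - 7, gives P* = 56 and Q* = 161.
The ceiling of 24 is below the equilibrium price 56, so it binds.
At P = 24: Qd = 497 - 6·24 = 353 and Qs = 3·24 - 7 = 65.
Quantity traded falls to 65. At Q = 65 the demand price is (497 - 65)/6 = 72 and the supply price is (7 + 65)/3 = 24.
Deadweight loss = ½ · (72 - 24) · (161 - 65) = ½ · 48 · 96 = 2304.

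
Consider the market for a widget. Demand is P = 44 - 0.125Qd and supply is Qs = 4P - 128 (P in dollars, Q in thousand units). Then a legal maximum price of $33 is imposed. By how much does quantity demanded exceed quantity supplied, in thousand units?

Rearranging demand gives Qd = 352 - 8P. Setting quantity demanded equal to quantity supplied, 352 - 8P = 4P - 128, gives P* = 40 and Q* = 32.
The ceiling of 33 is below the equilibrium price 40, so it binds.
At P = 33: Qd = 352 - 8·33 = 88 and Qs = 4·33 - 128 = 4.
Shortage = Qd - Qs = 88 - 4 = 84.

84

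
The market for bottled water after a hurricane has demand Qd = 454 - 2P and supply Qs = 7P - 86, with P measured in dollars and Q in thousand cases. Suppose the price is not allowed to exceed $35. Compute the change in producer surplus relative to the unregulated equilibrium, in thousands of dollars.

-6162.5

Setting quantity demanded equal to quantity supplied, 454 - 2P = 7P - 86, gives P* = 60 and Q* = 334.
Since 35 < 60, the ceiling is binding.
At P = 35: Qd = 454 - 2·35 = 384 and Qs = 7·35 - 86 = 159.
Producer surplus without the control is ½ · (60 - 86/7) · 334 = 55778/7.
With the ceiling, producers sell 159 units at 35, so PS = ½ · (35 - 86/7) · 159 = 25281/14.
Change in producer surplus = 25281/14 - 55778/7 = -6162.5.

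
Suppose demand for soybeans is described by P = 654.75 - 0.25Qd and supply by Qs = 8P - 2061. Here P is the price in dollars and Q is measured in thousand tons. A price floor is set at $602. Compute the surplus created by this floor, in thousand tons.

2544

Rearranging demand gives Qd = 2619 - 4P. In a free market, 2619 - 4P = 8P - 2061 gives the equilibrium P* = 390, Q* = 1059.
The floor of 602 is above the equilibrium price 390, so it binds.
At P = 602: Qd = 2619 - 4·602 = 211 and Qs = 8·602 - 2061 = 2755.
Surplus = Qs - Qd = 2755 - 211 = 2544.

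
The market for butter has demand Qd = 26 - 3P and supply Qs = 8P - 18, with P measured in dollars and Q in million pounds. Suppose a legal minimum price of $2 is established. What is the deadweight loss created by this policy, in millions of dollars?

Without the control the market clears where 26 - 3P = 8P - 18, i.e. P* = 4 and Q* = 14.
The floor of 2 is below the equilibrium price 4, so it is not binding; the market clears at P* = 4, Q* = 14.
Since the control does not bind, no trades are prevented and deadweight loss is zero.

0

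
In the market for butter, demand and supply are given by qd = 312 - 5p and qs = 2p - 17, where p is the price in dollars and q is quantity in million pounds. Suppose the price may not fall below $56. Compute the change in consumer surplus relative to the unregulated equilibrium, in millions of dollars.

Equilibrium: 312 - 5p = 2p - 17, so 329 = 7p and p* = 47, q* = 77.
Because the floor (56) lies above the market-clearing price, it is binding.
At p = 56: qd = 312 - 5·56 = 32 and qs = 2·56 - 17 = 95.
Consumer surplus without the control is ½ · (62.4 - 47) · 77 = 592.9.
With the floor, consumers buy 32 units at 56, so CS = ½ · (62.4 - 56) · 32 = 102.4.
Change in consumer surplus = 102.4 - 592.9 = -490.5.

-490.5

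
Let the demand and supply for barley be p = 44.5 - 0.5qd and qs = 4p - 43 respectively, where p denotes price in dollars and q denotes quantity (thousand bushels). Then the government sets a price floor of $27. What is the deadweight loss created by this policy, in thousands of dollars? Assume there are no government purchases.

Rearranging demand gives qd = 89 - 2p. Without the control the market clears where 89 - 2p = 4p - 43, i.e. p* = 22 and q* = 45.
The floor of 27 is above the equilibrium price 22, so it binds.
At p = 27: qd = 89 - 2·27 = 35 and qs = 4·27 - 43 = 65.
Quantity traded falls to 35. At q = 35 the demand price is (89 - 35)/2 = 27 and the supply price is (43 + 35)/4 = 19.5.
Deadweight loss = ½ · (27 - 19.5) · (45 - 35) = ½ · 7.5 · 10 = 37.5.

37.5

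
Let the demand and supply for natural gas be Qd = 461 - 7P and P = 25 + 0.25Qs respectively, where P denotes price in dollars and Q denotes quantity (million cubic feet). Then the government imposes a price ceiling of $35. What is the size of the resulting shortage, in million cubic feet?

Rearranging supply gives Qs = 4P - 100. Setting quantity demanded equal to quantity supplied, 461 - 7P = 4P - 100, gives P* = 51 and Q* = 104.
Because the ceiling (35) lies below the market-clearing price, it is binding.
At P = 35: Qd = 461 - 7·35 = 216 and Qs = 4·35 - 100 = 40.
Shortage = Qd - Qs = 216 - 40 = 176.

176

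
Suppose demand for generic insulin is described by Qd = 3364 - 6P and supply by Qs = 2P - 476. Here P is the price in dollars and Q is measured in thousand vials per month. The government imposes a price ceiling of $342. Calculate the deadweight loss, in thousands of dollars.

Setting quantity demanded equal to quantity supplied, 3364 - 6P = 2P - 476, gives P* = 480 and Q* = 484.
Since 342 < 480, the ceiling is binding.
At P = 342: Qd = 3364 - 6·342 = 1312 and Qs = 2·342 - 476 = 208.
Quantity traded falls to 208. At Q = 208 the demand price is (3364 - 208)/6 = 526 and the supply price is (476 + 208)/2 = 342.
Deadweight loss = ½ · (526 - 342) · (484 - 208) = ½ · 184 · 276 = 25392.

25392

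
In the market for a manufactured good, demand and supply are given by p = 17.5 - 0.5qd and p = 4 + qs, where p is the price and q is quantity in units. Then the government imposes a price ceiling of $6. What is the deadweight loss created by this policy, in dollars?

36.75

Rearranging demand gives qd = 35 - 2p; rearranging supply gives qs = p - 4. In a free market, 35 - 2p = p - 4 gives the equilibrium p* = 13, q* = 9.
Because the ceiling (6) lies below the market-clearing price, it is binding.
At p = 6: qd = 35 - 2·6 = 23 and qs = 6 - 4 = 2.
Quantity traded falls to 2. At q = 2 the demand price is (35 - 2)/2 = 16.5 and the supply price is 4 + 2 = 6.
Deadweight loss = ½ · (16.5 - 6) · (9 - 2) = ½ · 10.5 · 7 = 36.75.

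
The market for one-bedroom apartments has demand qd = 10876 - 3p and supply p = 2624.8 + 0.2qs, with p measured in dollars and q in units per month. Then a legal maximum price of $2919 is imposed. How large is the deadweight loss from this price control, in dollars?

Rearranging supply gives qs = 5p - 13124. Equilibrium: 10876 - 3p = 5p - 13124, so 24000 = 8p and p* = 3000, q* = 1876.
Since 2919 < 3000, the ceiling is binding.
At p = 2919: qd = 10876 - 3·2919 = 2119 and qs = 5·2919 - 13124 = 1471.
Quantity traded falls to 1471. At q = 1471 the demand price is (10876 - 1471)/3 = 3135 and the supply price is (13124 + 1471)/5 = 2919.
Deadweight loss = ½ · (3135 - 2919) · (1876 - 1471) = ½ · 216 · 405 = 43740.

43740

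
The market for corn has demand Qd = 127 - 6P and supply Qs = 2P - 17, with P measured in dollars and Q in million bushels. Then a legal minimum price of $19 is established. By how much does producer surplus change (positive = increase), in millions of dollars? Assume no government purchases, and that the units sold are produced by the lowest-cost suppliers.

Without the control the market clears where 127 - 6P = 2P - 17, i.e. P* = 18 and Q* = 19.
Since 19 > 18, the floor is binding.
At P = 19: Qd = 127 - 6·19 = 13 and Qs = 2·19 - 17 = 21.
Producer surplus without the control is ½ · (18 - 8.5) · 19 = 90.25.
With the floor, 13 units are sold at 19. The supply price at Q = 13 is 15, so PS = ½ · [(19 - 8.5) + (19 - 15)] · 13 = 94.25.
Change in producer surplus = 94.25 - 90.25 = 4.

4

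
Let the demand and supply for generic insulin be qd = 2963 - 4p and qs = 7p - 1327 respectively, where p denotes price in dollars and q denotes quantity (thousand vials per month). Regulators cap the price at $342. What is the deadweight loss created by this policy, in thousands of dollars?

22176

Setting quantity demanded equal to quantity supplied, 2963 - 4p = 7p - 1327, gives p* = 390 and q* = 1403.
Since 342 < 390, the ceiling is binding.
At p = 342: qd = 2963 - 4·342 = 1595 and qs = 7·342 - 1327 = 1067.
Quantity traded falls to 1067. At q = 1067 the demand price is (2963 - 1067)/4 = 474 and the supply price is (1327 + 1067)/7 = 342.
Deadweight loss = ½ · (474 - 342) · (1403 - 1067) = ½ · 132 · 336 = 22176.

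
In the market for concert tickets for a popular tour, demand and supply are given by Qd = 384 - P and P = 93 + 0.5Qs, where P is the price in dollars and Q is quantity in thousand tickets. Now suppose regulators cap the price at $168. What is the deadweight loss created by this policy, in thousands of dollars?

1452

Rearranging supply gives Qs = 2P - 186. Equilibrium: 384 - P = 2P - 186, so 570 = 3P and P* = 190, Q* = 194.
Because the ceiling (168) lies below the market-clearing price, it is binding.
At P = 168: Qd = 384 - 168 = 216 and Qs = 2·168 - 186 = 150.
Quantity traded falls to 150. At Q = 150 the demand price is 384 - 150 = 234 and the supply price is (186 + 150)/2 = 168.
Deadweight loss = ½ · (234 - 168) · (194 - 150) = ½ · 66 · 44 = 1452.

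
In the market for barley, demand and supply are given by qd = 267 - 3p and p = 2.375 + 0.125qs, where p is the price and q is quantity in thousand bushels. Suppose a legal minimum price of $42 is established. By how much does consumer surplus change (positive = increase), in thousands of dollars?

Rearranging supply gives qs = 8p - 19. In a free market, 267 - 3p = 8p - 19 gives the equilibrium p* = 26, q* = 189.
Since 42 > 26, the floor is binding.
At p = 42: qd = 267 - 3·42 = 141 and qs = 8·42 - 19 = 317.
Consumer surplus without the control is ½ · (89 - 26) · 189 = 5953.5.
With the floor, consumers buy 141 units at 42, so CS = ½ · (89 - 42) · 141 = 3313.5.
Change in consumer surplus = 3313.5 - 5953.5 = -2640.

-2640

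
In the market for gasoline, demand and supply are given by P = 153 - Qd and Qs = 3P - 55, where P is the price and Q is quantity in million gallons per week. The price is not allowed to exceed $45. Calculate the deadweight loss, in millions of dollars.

294

Rearranging demand gives Qd = 153 - P. In a free market, 153 - P = 3P - 55 gives the equilibrium P* = 52, Q* = 101.
Because the ceiling (45) lies below the market-clearing price, it is binding.
At P = 45: Qd = 153 - 45 = 108 and Qs = 3·45 - 55 = 80.
Quantity traded falls to 80. At Q = 80 the demand price is 153 - 80 = 73 and the supply price is (55 + 80)/3 = 45.
Deadweight loss = ½ · (73 - 45) · (101 - 80) = ½ · 28 · 21 = 294.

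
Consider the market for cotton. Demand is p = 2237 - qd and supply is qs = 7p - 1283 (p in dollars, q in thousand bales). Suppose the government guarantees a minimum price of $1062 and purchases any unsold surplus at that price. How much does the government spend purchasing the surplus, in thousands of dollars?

Rearranging demand gives qd = 2237 - p. Setting quantity demanded equal to quantity supplied, 2237 - p = 7p - 1283, gives p* = 440 and q* = 1797.
Since 1062 > 440, the floor is binding.
At p = 1062: qd = 2237 - 1062 = 1175 and qs = 7·1062 - 1283 = 6151.
Surplus = qs - qd = 4976.
Government expenditure = surplus × support price = 4976 × 1062 = 5284512.

5284512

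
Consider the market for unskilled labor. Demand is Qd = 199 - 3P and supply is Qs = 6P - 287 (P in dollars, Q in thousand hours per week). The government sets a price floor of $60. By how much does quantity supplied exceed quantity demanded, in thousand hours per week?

Without the control the market clears where 199 - 3P = 6P - 287, i.e. P* = 54 and Q* = 37.
Because the floor (60) lies above the market-clearing price, it is binding.
At P = 60: Qd = 199 - 3·60 = 19 and Qs = 6·60 - 287 = 73.
Surplus = Qs - Qd = 73 - 19 = 54.

54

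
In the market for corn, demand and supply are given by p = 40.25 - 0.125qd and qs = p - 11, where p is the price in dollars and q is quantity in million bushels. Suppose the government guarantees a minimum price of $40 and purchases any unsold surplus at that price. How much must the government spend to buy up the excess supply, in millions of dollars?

Rearranging demand gives qd = 322 - 8p. In a free market, 322 - 8p = p - 11 gives the equilibrium p* = 37, q* = 26.
Since 40 > 37, the floor is binding.
At p = 40: qd = 322 - 8·40 = 2 and qs = 40 - 11 = 29.
Surplus = qs - qd = 27.
Government expenditure = surplus × support price = 27 × 40 = 1080.

1080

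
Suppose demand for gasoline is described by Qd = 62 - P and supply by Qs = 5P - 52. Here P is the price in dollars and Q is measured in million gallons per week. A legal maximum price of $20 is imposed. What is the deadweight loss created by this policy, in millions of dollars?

0

Equilibrium: 62 - P = 5P - 52, so 114 = 6P and P* = 19, Q* = 43.
The ceiling of 20 is above the equilibrium price 19, so it is not binding; the market clears at P* = 19, Q* = 43.
Since the control does not bind, no trades are prevented and deadweight loss is zero.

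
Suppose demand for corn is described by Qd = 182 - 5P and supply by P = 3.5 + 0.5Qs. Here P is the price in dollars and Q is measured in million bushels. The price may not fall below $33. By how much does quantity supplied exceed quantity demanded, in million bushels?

42

Rearranging supply gives Qs = 2P - 7. Equilibrium: 182 - 5P = 2P - 7, so 189 = 7P and P* = 27, Q* = 47.
Because the floor (33) lies above the market-clearing price, it is binding.
At P = 33: Qd = 182 - 5·33 = 17 and Qs = 2·33 - 7 = 59.
Surplus = Qs - Qd = 59 - 17 = 42.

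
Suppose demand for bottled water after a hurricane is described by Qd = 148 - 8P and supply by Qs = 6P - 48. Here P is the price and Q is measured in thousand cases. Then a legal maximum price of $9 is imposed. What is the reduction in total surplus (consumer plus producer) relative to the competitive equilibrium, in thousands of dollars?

In a free market, 148 - 8P = 6P - 48 gives the equilibrium P* = 14, Q* = 36.
The ceiling of 9 is below the equilibrium price 14, so it binds.
At P = 9: Qd = 148 - 8·9 = 76 and Qs = 6·9 - 48 = 6.
Quantity traded falls to 6. At Q = 6 the demand price is (148 - 6)/8 = 17.75 and the supply price is (48 + 6)/6 = 9.
Deadweight loss = ½ · (17.75 - 9) · (36 - 6) = ½ · 8.75 · 30 = 131.25.

131.25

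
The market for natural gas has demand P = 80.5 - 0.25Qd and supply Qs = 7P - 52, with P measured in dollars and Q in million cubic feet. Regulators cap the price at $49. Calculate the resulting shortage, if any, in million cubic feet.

0

Rearranging demand gives Qd = 322 - 4P. Setting quantity demanded equal to quantity supplied, 322 - 4P = 7P - 52, gives P* = 34 and Q* = 186.
The ceiling of 49 is above the equilibrium price 34, so it is not binding; the market clears at P* = 34, Q* = 186.
Since the control does not bind, there is no shortage.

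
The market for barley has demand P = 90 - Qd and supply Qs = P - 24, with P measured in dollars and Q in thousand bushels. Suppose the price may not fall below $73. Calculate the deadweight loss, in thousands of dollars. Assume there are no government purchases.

256

Rearranging demand gives Qd = 90 - P. In a free market, 90 - P = P - 24 gives the equilibrium P* = 57, Q* = 33.
Since 73 > 57, the floor is binding.
At P = 73: Qd = 90 - 73 = 17 and Qs = 73 - 24 = 49.
Quantity traded falls to 17. At Q = 17 the demand price is 90 - 17 = 73 and the supply price is 24 + 17 = 41.
Deadweight loss = ½ · (73 - 41) · (33 - 17) = ½ · 32 · 16 = 256.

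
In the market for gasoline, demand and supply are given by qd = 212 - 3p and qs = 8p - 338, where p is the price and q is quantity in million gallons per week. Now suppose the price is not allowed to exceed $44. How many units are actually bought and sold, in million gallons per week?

Setting quantity demanded equal to quantity supplied, 212 - 3p = 8p - 338, gives p* = 50 and q* = 62.
Since 44 < 50, the ceiling is binding.
At p = 44: qd = 212 - 3·44 = 80 and qs = 8·44 - 338 = 14.
The quantity actually transacted is the short side, supply: 14.

14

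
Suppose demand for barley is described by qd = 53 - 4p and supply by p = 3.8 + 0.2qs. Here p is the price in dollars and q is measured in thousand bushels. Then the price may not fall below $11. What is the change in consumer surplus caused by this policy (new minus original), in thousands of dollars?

Rearranging supply gives qs = 5p - 19. Equilibrium: 53 - 4p = 5p - 19, so 72 = 9p and p* = 8, q* = 21.
Since 11 > 8, the floor is binding.
At p = 11: qd = 53 - 4·11 = 9 and qs = 5·11 - 19 = 36.
Consumer surplus without the control is ½ · (13.25 - 8) · 21 = 55.125.
With the floor, consumers buy 9 units at 11, so CS = ½ · (13.25 - 11) · 9 = 10.125.
Change in consumer surplus = 10.125 - 55.125 = -45.

-45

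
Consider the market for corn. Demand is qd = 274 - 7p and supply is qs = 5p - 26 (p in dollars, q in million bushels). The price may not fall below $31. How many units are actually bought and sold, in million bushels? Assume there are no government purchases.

Without the control the market clears where 274 - 7p = 5p - 26, i.e. p* = 25 and q* = 99.
Because the floor (31) lies above the market-clearing price, it is binding.
At p = 31: qd = 274 - 7·31 = 57 and qs = 5·31 - 26 = 129.
The quantity actually transacted is the short side, demand: 57.

57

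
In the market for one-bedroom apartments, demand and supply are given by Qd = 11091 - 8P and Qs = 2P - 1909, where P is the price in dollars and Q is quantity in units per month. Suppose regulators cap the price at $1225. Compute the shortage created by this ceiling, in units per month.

750

Setting quantity demanded equal to quantity supplied, 11091 - 8P = 2P - 1909, gives P* = 1300 and Q* = 691.
The ceiling of 1225 is below the equilibrium price 1300, so it binds.
At P = 1225: Qd = 11091 - 8·1225 = 1291 and Qs = 2·1225 - 1909 = 541.
Shortage = Qd - Qs = 1291 - 541 = 750.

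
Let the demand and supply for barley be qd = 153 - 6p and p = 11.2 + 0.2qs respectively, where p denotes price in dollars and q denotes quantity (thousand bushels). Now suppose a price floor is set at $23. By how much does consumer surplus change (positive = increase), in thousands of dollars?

Rearranging supply gives qs = 5p - 56. Equilibrium: 153 - 6p = 5p - 56, so 209 = 11p and p* = 19, q* = 39.
Because the floor (23) lies above the market-clearing price, it is binding.
At p = 23: qd = 153 - 6·23 = 15 and qs = 5·23 - 56 = 59.
Consumer surplus without the control is ½ · (25.5 - 19) · 39 = 126.75.
With the floor, consumers buy 15 units at 23, so CS = ½ · (25.5 - 23) · 15 = 18.75.
Change in consumer surplus = 18.75 - 126.75 = -108.

-108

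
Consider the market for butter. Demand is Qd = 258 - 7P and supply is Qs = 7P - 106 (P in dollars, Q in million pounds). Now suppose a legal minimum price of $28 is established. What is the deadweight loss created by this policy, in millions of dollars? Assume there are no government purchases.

Without the control the market clears where 258 - 7P = 7P - 106, i.e. P* = 26 and Q* = 76.
Since 28 > 26, the floor is binding.
At P = 28: Qd = 258 - 7·28 = 62 and Qs = 7·28 - 106 = 90.
Quantity traded falls to 62. At Q = 62 the demand price is (258 - 62)/7 = 28 and the supply price is (106 + 62)/7 = 24.
Deadweight loss = ½ · (28 - 24) · (76 - 62) = ½ · 4 · 14 = 28.

28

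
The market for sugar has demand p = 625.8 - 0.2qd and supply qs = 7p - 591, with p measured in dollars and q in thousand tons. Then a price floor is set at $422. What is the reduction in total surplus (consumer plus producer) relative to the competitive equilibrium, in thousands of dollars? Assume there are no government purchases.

Rearranging demand gives qd = 3129 - 5p. Without the control the market clears where 3129 - 5p = 7p - 591, i.e. p* = 310 and q* = 1579.
Since 422 > 310, the floor is binding.
At p = 422: qd = 3129 - 5·422 = 1019 and qs = 7·422 - 591 = 2363.
Quantity traded falls to 1019. At q = 1019 the demand price is (3129 - 1019)/5 = 422 and the supply price is (591 + 1019)/7 = 230.
Deadweight loss = ½ · (422 - 230) · (1579 - 1019) = ½ · 192 · 560 = 53760.

53760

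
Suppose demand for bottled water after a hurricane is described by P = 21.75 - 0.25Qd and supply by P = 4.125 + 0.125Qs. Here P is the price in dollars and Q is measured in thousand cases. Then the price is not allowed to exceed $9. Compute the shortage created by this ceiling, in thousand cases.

12

Rearranging demand gives Qd = 87 - 4P; rearranging supply gives Qs = 8P - 33. Setting quantity demanded equal to quantity supplied, 87 - 4P = 8P - 33, gives P* = 10 and Q* = 47.
The ceiling of 9 is below the equilibrium price 10, so it binds.
At P = 9: Qd = 87 - 4·9 = 51 and Qs = 8·9 - 33 = 39.
Shortage = Qd - Qs = 51 - 39 = 12.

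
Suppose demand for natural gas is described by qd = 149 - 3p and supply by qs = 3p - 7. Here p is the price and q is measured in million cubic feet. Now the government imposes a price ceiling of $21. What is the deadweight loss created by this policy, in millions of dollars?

75

In a free market, 149 - 3p = 3p - 7 gives the equilibrium p* = 26, q* = 71.
Because the ceiling (21) lies below the market-clearing price, it is binding.
At p = 21: qd = 149 - 3·21 = 86 and qs = 3·21 - 7 = 56.
Quantity traded falls to 56. At q = 56 the demand price is (149 - 56)/3 = 31 and the supply price is (7 + 56)/3 = 21.
Deadweight loss = ½ · (31 - 21) · (71 - 56) = ½ · 10 · 15 = 75.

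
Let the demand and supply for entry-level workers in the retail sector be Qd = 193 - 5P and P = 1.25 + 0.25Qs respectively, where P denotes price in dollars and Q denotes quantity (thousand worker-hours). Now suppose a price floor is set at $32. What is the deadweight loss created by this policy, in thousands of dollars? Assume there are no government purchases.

562.5

Rearranging supply gives Qs = 4P - 5. Setting quantity demanded equal to quantity supplied, 193 - 5P = 4P - 5, gives P* = 22 and Q* = 83.
Because the floor (32) lies above the market-clearing price, it is binding.
At P = 32: Qd = 193 - 5·32 = 33 and Qs = 4·32 - 5 = 123.
Quantity traded falls to 33. At Q = 33 the demand price is (193 - 33)/5 = 32 and the supply price is (5 + 33)/4 = 9.5.
Deadweight loss = ½ · (32 - 9.5) · (83 - 33) = ½ · 22.5 · 50 = 562.5.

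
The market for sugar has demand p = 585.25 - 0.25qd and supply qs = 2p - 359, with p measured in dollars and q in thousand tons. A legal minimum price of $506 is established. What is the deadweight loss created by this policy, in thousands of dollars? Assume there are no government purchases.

18816

Rearranging demand gives qd = 2341 - 4p. Equilibrium: 2341 - 4p = 2p - 359, so 2700 = 6p and p* = 450, q* = 541.
The floor of 506 is above the equilibrium price 450, so it binds.
At p = 506: qd = 2341 - 4·506 = 317 and qs = 2·506 - 359 = 653.
Quantity traded falls to 317. At q = 317 the demand price is (2341 - 317)/4 = 506 and the supply price is (359 + 317)/2 = 338.
Deadweight loss = ½ · (506 - 338) · (541 - 317) = ½ · 168 · 224 = 18816.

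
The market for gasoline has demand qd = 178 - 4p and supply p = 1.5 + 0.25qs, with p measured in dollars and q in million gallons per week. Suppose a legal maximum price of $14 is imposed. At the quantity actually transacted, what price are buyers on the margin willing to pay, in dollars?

Rearranging supply gives qs = 4p - 6. In a free market, 178 - 4p = 4p - 6 gives the equilibrium p* = 23, q* = 86.
Since 14 < 23, the ceiling is binding.
At p = 14: qd = 178 - 4·14 = 122 and qs = 4·14 - 6 = 50.
Only 50 units reach the market. On the demand curve, the marginal buyer's willingness to pay at q = 50 is (178 - 50)/4 = 32.

32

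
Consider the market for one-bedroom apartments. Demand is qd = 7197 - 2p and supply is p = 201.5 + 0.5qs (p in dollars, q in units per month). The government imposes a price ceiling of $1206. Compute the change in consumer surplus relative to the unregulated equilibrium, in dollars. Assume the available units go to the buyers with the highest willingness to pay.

Rearranging supply gives qs = 2p - 403. Without the control the market clears where 7197 - 2p = 2p - 403, i.e. p* = 1900 and q* = 3397.
Since 1206 < 1900, the ceiling is binding.
At p = 1206: qd = 7197 - 2·1206 = 4785 and qs = 2·1206 - 403 = 2009.
Consumer surplus without the control is ½ · (3598.5 - 1900) · 3397 = 2884902.25.
With the ceiling, 2009 units are sold at 1206 (assume they go to the highest-value buyers). The demand price at q = 2009 is 2594, so CS = ½ · [(3598.5 - 1206) + (2594 - 1206)] · 2009 = 3797512.25.
Change in consumer surplus = 3797512.25 - 2884902.25 = 912610.

912610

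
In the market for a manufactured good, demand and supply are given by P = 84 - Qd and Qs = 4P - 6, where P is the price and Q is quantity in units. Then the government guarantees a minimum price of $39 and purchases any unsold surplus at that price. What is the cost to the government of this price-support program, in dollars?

Rearranging demand gives Qd = 84 - P. Without the control the market clears where 84 - P = 4P - 6, i.e. P* = 18 and Q* = 66.
The floor of 39 is above the equilibrium price 18, so it binds.
At P = 39: Qd = 84 - 39 = 45 and Qs = 4·39 - 6 = 150.
Surplus = Qs - Qd = 105.
Government expenditure = surplus × support price = 105 × 39 = 4095.

4095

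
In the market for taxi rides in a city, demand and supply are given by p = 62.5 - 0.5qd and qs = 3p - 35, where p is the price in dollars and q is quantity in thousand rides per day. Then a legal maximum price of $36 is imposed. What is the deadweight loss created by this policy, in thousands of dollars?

0

Rearranging demand gives qd = 125 - 2p. In a free market, 125 - 2p = 3p - 35 gives the equilibrium p* = 32, q* = 61.
The ceiling of 36 is above the equilibrium price 32, so it is not binding; the market clears at p* = 32, q* = 61.
Since the control does not bind, no trades are prevented and deadweight loss is zero.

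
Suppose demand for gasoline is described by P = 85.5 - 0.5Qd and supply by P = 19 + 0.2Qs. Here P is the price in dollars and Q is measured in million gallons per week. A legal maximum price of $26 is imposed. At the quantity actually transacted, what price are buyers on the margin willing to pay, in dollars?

Rearranging demand gives Qd = 171 - 2P; rearranging supply gives Qs = 5P - 95. Setting quantity demanded equal to quantity supplied, 171 - 2P = 5P - 95, gives P* = 38 and Q* = 95.
The ceiling of 26 is below the equilibrium price 38, so it binds.
At P = 26: Qd = 171 - 2·26 = 119 and Qs = 5·26 - 95 = 35.
Only 35 units reach the market. On the demand curve, the marginal buyer's willingness to pay at Q = 35 is (171 - 35)/2 = 68.

68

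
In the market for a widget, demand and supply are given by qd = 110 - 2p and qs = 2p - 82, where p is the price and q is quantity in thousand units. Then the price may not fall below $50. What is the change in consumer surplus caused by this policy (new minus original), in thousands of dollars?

Setting quantity demanded equal to quantity supplied, 110 - 2p = 2p - 82, gives p* = 48 and q* = 14.
Since 50 > 48, the floor is binding.
At p = 50: qd = 110 - 2·50 = 10 and qs = 2·50 - 82 = 18.
Consumer surplus without the control is ½ · (55 - 48) · 14 = 49.
With the floor, consumers buy 10 units at 50, so CS = ½ · (55 - 50) · 10 = 25.
Change in consumer surplus = 25 - 49 = -24.

-24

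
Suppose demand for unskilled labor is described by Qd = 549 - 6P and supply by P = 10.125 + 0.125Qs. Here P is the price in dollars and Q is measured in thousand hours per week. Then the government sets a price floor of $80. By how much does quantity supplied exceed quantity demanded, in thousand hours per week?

Rearranging supply gives Qs = 8P - 81. Setting quantity demanded equal to quantity supplied, 549 - 6P = 8P - 81, gives P* = 45 and Q* = 279.
Since 80 > 45, the floor is binding.
At P = 80: Qd = 549 - 6·80 = 69 and Qs = 8·80 - 81 = 559.
Surplus = Qs - Qd = 559 - 69 = 490.

490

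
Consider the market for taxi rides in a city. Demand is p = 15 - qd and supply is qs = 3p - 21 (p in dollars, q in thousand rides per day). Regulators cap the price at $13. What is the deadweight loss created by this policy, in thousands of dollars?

Rearranging demand gives qd = 15 - p. Setting quantity demanded equal to quantity supplied, 15 - p = 3p - 21, gives p* = 9 and q* = 6.
The ceiling of 13 is above the equilibrium price 9, so it is not binding; the market clears at p* = 9, q* = 6.
Since the control does not bind, no trades are prevented and deadweight loss is zero.

0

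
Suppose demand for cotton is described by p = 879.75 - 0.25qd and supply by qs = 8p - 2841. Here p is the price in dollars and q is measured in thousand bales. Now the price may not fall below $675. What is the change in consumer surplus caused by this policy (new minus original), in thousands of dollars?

-160805

Rearranging demand gives qd = 3519 - 4p. In a free market, 3519 - 4p = 8p - 2841 gives the equilibrium p* = 530, q* = 1399.
Because the floor (675) lies above the market-clearing price, it is binding.
At p = 675: qd = 3519 - 4·675 = 819 and qs = 8·675 - 2841 = 2559.
Consumer surplus without the control is ½ · (879.75 - 530) · 1399 = 244650.125.
With the floor, consumers buy 819 units at 675, so CS = ½ · (879.75 - 675) · 819 = 83845.125.
Change in consumer surplus = 83845.125 - 244650.125 = -160805.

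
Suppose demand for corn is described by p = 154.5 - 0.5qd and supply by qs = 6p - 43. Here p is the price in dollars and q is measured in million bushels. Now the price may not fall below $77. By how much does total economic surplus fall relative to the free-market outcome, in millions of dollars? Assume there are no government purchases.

Rearranging demand gives qd = 309 - 2p. Setting quantity demanded equal to quantity supplied, 309 - 2p = 6p - 43, gives p* = 44 and q* = 221.
Since 77 > 44, the floor is binding.
At p = 77: qd = 309 - 2·77 = 155 and qs = 6·77 - 43 = 419.
Quantity traded falls to 155. At q = 155 the demand price is (309 - 155)/2 = 77 and the supply price is (43 + 155)/6 = 33.
Deadweight loss = ½ · (77 - 33) · (221 - 155) = ½ · 44 · 66 = 1452.

1452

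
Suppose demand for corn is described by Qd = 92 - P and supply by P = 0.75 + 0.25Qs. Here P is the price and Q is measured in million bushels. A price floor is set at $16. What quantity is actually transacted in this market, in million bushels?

Rearranging supply gives Qs = 4P - 3. In a free market, 92 - P = 4P - 3 gives the equilibrium P* = 19, Q* = 73.
The floor of 16 is below the equilibrium price 19, so it is not binding; the market clears at P* = 19, Q* = 73.

73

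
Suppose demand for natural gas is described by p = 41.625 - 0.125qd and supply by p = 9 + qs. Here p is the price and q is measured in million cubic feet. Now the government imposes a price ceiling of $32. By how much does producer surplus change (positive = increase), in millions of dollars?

Rearranging demand gives qd = 333 - 8p; rearranging supply gives qs = p - 9. Setting quantity demanded equal to quantity supplied, 333 - 8p = p - 9, gives p* = 38 and q* = 29.
Since 32 < 38, the ceiling is binding.
At p = 32: qd = 333 - 8·32 = 77 and qs = 32 - 9 = 23.
Producer surplus without the control is ½ · (38 - 9) · 29 = 420.5.
With the ceiling, producers sell 23 units at 32, so PS = ½ · (32 - 9) · 23 = 264.5.
Change in producer surplus = 264.5 - 420.5 = -156.

-156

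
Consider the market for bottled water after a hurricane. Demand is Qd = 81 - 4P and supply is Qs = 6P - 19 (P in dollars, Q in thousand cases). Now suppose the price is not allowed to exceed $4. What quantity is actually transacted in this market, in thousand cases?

Without the control the market clears where 81 - 4P = 6P - 19, i.e. P* = 10 and Q* = 41.
Since 4 < 10, the ceiling is binding.
At P = 4: Qd = 81 - 4·4 = 65 and Qs = 6·4 - 19 = 5.
The quantity actually transacted is the short side, supply: 5.

5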